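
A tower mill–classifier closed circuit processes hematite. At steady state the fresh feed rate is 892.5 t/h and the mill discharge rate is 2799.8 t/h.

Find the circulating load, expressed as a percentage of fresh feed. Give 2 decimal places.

CL = 213.70 %

Mill node: discharge = fresh + recycle.
R = M − F = 2799.8 − 892.5 = 1907.3 t/h
CL = 100·R/F = 100·1907.3/892.5 = 213.70 %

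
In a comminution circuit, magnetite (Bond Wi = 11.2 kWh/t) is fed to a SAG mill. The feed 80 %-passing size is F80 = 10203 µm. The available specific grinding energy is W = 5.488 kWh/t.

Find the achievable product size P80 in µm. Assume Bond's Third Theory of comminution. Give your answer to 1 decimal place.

Bond: W = 10·Wi·(1/√P80 − 1/√F80)
1/√P80 = 1/√F80 + W/(10·Wi)
  = 5.4880/(10·11.2) + 1/√10203 = 0.049000 + 0.009900 = 0.058900
P80 = (1/0.058900)² = 16.9779² = 288.25 µm

P80 = 288.2 µm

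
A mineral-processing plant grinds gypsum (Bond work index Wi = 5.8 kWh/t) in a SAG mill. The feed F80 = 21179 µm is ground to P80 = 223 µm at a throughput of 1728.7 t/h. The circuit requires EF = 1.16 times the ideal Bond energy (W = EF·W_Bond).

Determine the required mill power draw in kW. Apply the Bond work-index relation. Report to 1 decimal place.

P = 6989.3 kW

W = 10·Wi·(P80^(-½) − F80^(-½))
W = 10·5.8·(1/√223 − 1/√21179) = 10·5.8·(0.060094) = 3.4854 kWh/t
Corrected W = EF·W_Bond = 1.16·3.4854 = 4.0431 kWh/t
P_mill = W·ṁ = 4.0431·1728.7 = 6989.3 kW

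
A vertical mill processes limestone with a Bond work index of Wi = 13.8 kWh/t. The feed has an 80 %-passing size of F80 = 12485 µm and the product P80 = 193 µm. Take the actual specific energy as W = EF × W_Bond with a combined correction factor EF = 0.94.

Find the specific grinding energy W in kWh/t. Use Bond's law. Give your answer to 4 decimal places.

W = 8.1765 kWh/t

W = 10·Wi·(P80^(-½) − F80^(-½))
1/√193 = 0.071982;  1/√12485 = 0.008950
W = 10·13.8·(0.071982 − 0.008950) = 8.6984 kWh/t
With EF = 0.94: W = 8.6984·0.94 = 8.1765 kWh/t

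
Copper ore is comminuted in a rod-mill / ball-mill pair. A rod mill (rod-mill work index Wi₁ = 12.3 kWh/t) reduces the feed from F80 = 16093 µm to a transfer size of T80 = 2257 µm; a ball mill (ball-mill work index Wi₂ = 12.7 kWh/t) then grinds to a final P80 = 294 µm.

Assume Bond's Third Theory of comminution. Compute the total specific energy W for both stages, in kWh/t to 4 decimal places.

W = 6.3530 kWh/t

W = 10 Wi / √P80 − 10 Wi / √F80
Stage 1 (16093→2257 µm, Wi₁=12.3): W₁ = 10·12.3·(0.021049 − 0.007883) = 1.6195 kWh/t
Stage 2 (2257→294 µm, Wi₂=12.7): W₂ = 10·12.7·(0.058321 − 0.021049) = 4.7336 kWh/t
W = W₁ + W₂ = 1.6195 + 4.7336 = 6.3530 kWh/t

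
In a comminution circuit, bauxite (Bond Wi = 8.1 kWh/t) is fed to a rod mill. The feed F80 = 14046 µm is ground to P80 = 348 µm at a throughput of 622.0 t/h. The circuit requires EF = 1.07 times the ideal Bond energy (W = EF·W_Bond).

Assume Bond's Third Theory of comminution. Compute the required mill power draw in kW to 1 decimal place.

P = 2434.9 kW

W_Bond = 10·Wi·(1/√P₈₀ − 1/√F₈₀)
W = 10·8.1·(1/√348 − 1/√14046) = 10·8.1·(0.045168) = 3.6586 kWh/t
With EF = 1.07: W = 3.6586·1.07 = 3.9147 kWh/t
Power = W × throughput = 3.9147 kWh/t × 622.0 t/h = 2434.9 kW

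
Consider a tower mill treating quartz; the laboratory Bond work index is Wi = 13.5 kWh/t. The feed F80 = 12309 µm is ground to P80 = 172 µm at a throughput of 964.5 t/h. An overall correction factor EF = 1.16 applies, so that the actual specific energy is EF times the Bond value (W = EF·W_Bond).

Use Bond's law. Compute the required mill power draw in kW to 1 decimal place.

P = 10155.4 kW

W = 10·Wi·(P80^(-½) − F80^(-½))
W = 10·13.5·(1/√172 − 1/√12309) = 10·13.5·(0.067236) = 9.0768 kWh/t
Corrected W = EF·W_Bond = 1.16·9.0768 = 10.5291 kWh/t
P_mill = W·ṁ = 10.5291·964.5 = 10155.4 kW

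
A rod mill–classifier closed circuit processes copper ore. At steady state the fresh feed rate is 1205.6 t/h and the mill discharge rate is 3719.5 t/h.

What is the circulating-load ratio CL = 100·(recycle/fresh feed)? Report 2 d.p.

Discharge = new feed + return, hence
R = M − F = 3719.5 − 1205.6 = 2513.9 t/h
CL = 100·R/F = 100·2513.9/1205.6 = 208.52 %

CL = 208.52 %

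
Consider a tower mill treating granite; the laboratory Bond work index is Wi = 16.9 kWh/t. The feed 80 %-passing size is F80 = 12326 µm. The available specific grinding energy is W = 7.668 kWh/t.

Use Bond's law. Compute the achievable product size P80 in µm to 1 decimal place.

W = 10 Wi (P80^-0.5 − F80^-0.5)
P80^(−½) = W/(10 Wi) + F80^(−½)
  = 7.6680/(10·16.9) + 1/√12326 = 0.045373 + 0.009007 = 0.054380
P80 = (1/0.054380)² = 18.3891² = 338.16 µm

P80 = 338.2 µm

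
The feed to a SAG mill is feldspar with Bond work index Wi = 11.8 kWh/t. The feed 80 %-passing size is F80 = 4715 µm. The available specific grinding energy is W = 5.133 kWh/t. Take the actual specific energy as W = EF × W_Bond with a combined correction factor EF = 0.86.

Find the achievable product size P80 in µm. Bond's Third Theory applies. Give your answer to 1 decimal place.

P80 = 235.6 µm

W = 10 Wi / √P80 − 10 Wi / √F80
W_Bond = W / EF = 5.133 / 0.86 = 5.9686 kWh/t
P80^(−½) = W_Bond/(10 Wi) + F80^(−½)
  = 5.9686/(10·11.8) + 1/√4715 = 0.050581 + 0.014563 = 0.065145
P80 = (1/0.065145)² = 15.3504² = 235.64 µm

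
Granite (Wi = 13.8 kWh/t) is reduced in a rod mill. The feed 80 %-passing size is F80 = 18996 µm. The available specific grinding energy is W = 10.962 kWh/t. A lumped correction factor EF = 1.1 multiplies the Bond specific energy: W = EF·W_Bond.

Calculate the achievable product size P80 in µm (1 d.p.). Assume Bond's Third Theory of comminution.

Bond: W = 10·Wi·(1/√P80 − 1/√F80)
W_Bond = W / EF = 10.962 / 1.1 = 9.9655 kWh/t
⇒ 1/√P80 = W_Bond/(10·Wi) + 1/√F80
  = 9.9655/(10·13.8) + 1/√18996 = 0.072213 + 0.007256 = 0.079469
P80 = (1/0.079469)² = 12.5835² = 158.35 µm

P80 = 158.3 µm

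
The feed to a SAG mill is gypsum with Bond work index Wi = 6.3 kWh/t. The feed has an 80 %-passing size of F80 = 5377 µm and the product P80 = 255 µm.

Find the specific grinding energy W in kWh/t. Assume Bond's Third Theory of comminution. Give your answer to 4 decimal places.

W = 3.0861 kWh/t

W = 10 Wi / √P80 − 10 Wi / √F80
1/√255 = 0.062622;  1/√5377 = 0.013637
W = 10·6.3·(0.062622 − 0.013637) = 3.0861 kWh/t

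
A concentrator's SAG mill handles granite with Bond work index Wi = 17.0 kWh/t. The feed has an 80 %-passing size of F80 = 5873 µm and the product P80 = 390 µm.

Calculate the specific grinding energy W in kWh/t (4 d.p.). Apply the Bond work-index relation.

Bond: W = 10·Wi·(1/√P80 − 1/√F80)
1/√390 = 0.050637;  1/√5873 = 0.013049
W = 10·17.0·(0.050637 − 0.013049) = 6.3900 kWh/t

W = 6.3900 kWh/t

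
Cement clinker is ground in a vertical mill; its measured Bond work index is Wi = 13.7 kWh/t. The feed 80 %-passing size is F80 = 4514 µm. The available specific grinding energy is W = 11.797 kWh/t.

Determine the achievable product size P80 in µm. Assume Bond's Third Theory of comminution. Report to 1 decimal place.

P80 = 98.0 µm

Bond:  W = 10 Wi (1/√P − 1/√F)
⇒ 1/√P80 = W/(10 Wi) + 1/√F80
  = 11.7970/(10·13.7) + 1/√4514 = 0.086109 + 0.014884 = 0.100993
P80 = (1/0.100993)² = 9.9016² = 98.04 µm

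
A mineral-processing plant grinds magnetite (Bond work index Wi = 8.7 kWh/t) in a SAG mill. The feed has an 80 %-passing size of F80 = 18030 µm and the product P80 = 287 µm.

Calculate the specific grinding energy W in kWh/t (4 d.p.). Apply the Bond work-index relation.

W = 4.4875 kWh/t

W = 10 Wi (1/√P80 − 1/√F80)  [Bond]
1/√287 = 0.059028;  1/√18030 = 0.007447
W = 10·8.7·(0.059028 − 0.007447) = 4.4875 kWh/t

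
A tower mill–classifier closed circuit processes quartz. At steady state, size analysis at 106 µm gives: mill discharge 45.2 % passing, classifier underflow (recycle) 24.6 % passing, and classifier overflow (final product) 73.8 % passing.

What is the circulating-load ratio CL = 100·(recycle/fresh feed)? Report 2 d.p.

Classifier node, passing 106 µm:
r = (o − d)/(d − u)
r = (73.8 − 45.2)/(45.2 − 24.6) = 28.6/20.6 = 1.3883
CL = 100·r = 138.83 %

CL = 138.83 %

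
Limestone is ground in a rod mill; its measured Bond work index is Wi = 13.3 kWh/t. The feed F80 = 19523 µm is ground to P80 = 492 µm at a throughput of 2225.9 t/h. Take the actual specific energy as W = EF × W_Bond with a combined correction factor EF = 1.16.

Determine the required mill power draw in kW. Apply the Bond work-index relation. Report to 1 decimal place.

W = 10·Wi·[P80^(−½) − F80^(−½)]
W = 10·13.3·(1/√492 − 1/√19523) = 10·13.3·(0.037927) = 5.0442 kWh/t
Corrected W = EF·W_Bond = 1.16·5.0442 = 5.8513 kWh/t
P = W·T = 5.8513·2225.9 = 13024.4 kW

P = 13024.4 kW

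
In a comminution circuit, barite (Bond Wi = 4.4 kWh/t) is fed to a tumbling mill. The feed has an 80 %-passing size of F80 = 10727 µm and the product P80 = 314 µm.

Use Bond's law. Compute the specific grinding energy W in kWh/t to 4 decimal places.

W = 2.0582 kWh/t

Bond: W = 10·Wi·(1/√P80 − 1/√F80)
1/√314 = 0.056433;  1/√10727 = 0.009655
W = 10·4.4·(0.056433 − 0.009655) = 2.0582 kWh/t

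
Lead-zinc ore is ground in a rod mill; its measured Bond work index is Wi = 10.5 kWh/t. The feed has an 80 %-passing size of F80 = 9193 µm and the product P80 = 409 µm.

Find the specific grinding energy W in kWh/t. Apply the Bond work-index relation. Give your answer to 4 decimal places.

W = 10·Wi·[P80^(−½) − F80^(−½)]
1/√409 = 0.049447;  1/√9193 = 0.010430
W = 10·10.5·(0.049447 − 0.010430) = 4.0968 kWh/t

W = 4.0968 kWh/t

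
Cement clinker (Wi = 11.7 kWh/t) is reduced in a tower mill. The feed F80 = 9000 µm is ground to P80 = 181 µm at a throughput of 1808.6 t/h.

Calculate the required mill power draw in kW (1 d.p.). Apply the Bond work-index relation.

P = 13498.0 kW

W = 10 Wi (1/√P80 − 1/√F80)  [Bond]
W = 10·11.7·(1/√181 − 1/√9000) = 10·11.7·(0.063788) = 7.4633 kWh/t
P_mill = W·ṁ = 7.4633·1808.6 = 13498.0 kW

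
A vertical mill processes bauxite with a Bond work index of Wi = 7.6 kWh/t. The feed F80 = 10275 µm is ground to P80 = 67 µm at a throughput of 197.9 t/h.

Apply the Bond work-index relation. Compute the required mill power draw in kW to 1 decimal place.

Bond:  W = 10 Wi (1/√P − 1/√F)
W = 10·7.6·(1/√67 − 1/√10275) = 10·7.6·(0.112304) = 8.5351 kWh/t
P_mill = W·ṁ = 8.5351·197.9 = 1689.1 kW

P = 1689.1 kW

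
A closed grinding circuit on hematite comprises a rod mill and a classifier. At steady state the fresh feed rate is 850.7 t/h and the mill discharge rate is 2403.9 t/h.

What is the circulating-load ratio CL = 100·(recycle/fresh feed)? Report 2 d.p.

Steady state: M = F + R.
R = M − F = 2403.9 − 850.7 = 1553.2 t/h
CL = 100·R/F = 100·1553.2/850.7 = 182.58 %

CL = 182.58 %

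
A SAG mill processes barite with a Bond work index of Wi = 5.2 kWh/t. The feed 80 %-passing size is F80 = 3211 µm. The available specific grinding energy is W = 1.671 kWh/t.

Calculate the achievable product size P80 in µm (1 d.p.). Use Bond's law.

P80 = 403.5 µm

W_Bond = 10·Wi·(1/√P₈₀ − 1/√F₈₀)
P80^-0.5 = F80^-0.5 + W/(10 Wi)
  = 1.6710/(10·5.2) + 1/√3211 = 0.032135 + 0.017647 = 0.049782
P80 = (1/0.049782)² = 20.0876² = 403.51 µm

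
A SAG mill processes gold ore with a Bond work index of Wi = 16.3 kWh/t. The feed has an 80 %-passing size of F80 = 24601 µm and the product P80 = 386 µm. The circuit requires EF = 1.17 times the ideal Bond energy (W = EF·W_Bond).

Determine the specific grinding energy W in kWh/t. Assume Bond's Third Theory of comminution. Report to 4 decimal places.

W = 8.4910 kWh/t

W = 10·Wi·[P80^(−½) − F80^(−½)]
1/√386 = 0.050899;  1/√24601 = 0.006376
W = 10·16.3·(0.050899 − 0.006376) = 7.2573 kWh/t
With EF = 1.17: W = 7.2573·1.17 = 8.4910 kWh/t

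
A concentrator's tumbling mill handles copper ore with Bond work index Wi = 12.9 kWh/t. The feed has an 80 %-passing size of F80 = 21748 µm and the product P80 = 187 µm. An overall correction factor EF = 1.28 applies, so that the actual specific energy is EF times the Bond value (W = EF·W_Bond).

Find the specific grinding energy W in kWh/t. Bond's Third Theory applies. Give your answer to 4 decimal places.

W = 10·Wi·(P80^(-½) − F80^(-½))
1/√187 = 0.073127;  1/√21748 = 0.006781
W = 10·12.9·(0.073127 − 0.006781) = 8.5587 kWh/t
Apply correction: 8.5587 × 1.28 = 10.9551 kWh/t

W = 10.9551 kWh/t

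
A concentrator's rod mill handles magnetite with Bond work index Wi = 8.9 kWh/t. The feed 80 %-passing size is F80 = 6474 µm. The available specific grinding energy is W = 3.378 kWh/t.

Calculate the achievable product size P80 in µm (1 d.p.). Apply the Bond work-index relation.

W = 10·Wi·(P80^(-½) − F80^(-½))
⇒ 1/√P80 = W/(10·Wi) + 1/√F80
  = 3.3780/(10·8.9) + 1/√6474 = 0.037955 + 0.012428 = 0.050383
P80 = (1/0.050383)² = 19.8478² = 393.94 µm

P80 = 393.9 µm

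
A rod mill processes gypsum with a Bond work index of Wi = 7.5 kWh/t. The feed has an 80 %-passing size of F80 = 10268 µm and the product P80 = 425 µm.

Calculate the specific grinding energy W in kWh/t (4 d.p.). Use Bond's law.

W = 10 Wi / √P80 − 10 Wi / √F80
1/√425 = 0.048507;  1/√10268 = 0.009869
W = 10·7.5·(0.048507 − 0.009869) = 2.8979 kWh/t

W = 2.8979 kWh/t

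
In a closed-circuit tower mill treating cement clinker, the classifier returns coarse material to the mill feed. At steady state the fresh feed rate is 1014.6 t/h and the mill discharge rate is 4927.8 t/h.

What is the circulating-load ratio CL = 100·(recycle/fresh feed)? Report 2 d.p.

CL = 385.69 %

Discharge = new feed + return, hence
R = M − F = 4927.8 − 1014.6 = 3913.2 t/h
CL = 100·R/F = 100·3913.2/1014.6 = 385.69 %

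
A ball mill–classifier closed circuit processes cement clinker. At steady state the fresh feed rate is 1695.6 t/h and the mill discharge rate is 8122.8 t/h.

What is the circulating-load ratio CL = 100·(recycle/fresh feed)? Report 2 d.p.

CL = 379.05 %

Mill node: discharge = fresh + recycle.
R = M − F = 8122.8 − 1695.6 = 6427.2 t/h
CL = 100·R/F = 100·6427.2/1695.6 = 379.05 %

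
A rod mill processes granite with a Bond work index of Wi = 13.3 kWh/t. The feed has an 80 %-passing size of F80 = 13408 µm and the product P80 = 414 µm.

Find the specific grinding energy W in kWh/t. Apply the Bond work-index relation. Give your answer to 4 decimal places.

W = 10 Wi (1/√P80 − 1/√F80)  [Bond]
1/√414 = 0.049147;  1/√13408 = 0.008636
W = 10·13.3·(0.049147 − 0.008636) = 5.3880 kWh/t

W = 5.3880 kWh/t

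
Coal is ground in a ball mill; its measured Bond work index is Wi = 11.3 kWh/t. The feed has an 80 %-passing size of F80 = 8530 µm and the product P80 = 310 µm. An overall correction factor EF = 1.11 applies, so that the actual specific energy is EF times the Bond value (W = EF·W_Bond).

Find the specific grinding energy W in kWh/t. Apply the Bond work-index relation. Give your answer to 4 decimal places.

W = 5.7659 kWh/t

W = 10 Wi (P80^-0.5 − F80^-0.5)
1/√310 = 0.056796;  1/√8530 = 0.010827
W = 10·11.3·(0.056796 − 0.010827) = 5.1945 kWh/t
With EF = 1.11: W = 5.1945·1.11 = 5.7659 kWh/t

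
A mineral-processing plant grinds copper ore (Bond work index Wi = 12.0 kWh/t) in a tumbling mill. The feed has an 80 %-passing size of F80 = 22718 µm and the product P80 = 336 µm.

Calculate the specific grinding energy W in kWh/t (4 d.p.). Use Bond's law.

Bond: W = 10·Wi·(1/√P80 − 1/√F80)
1/√336 = 0.054554;  1/√22718 = 0.006635
W = 10·12.0·(0.054554 − 0.006635) = 5.7504 kWh/t

W = 5.7504 kWh/t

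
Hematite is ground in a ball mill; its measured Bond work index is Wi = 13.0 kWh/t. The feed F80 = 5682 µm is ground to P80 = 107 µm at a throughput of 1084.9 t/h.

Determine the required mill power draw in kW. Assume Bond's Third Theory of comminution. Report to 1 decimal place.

P = 11763.5 kW

W = 10 Wi (1/√P80 − 1/√F80)  [Bond]
W = 10·13.0·(1/√107 − 1/√5682) = 10·13.0·(0.083407) = 10.8430 kWh/t
P_mill = W·ṁ = 10.8430·1084.9 = 11763.5 kW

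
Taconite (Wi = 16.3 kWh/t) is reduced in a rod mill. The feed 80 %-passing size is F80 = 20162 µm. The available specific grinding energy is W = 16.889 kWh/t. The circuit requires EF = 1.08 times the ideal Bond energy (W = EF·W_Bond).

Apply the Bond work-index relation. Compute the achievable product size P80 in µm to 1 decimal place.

P80 = 94.3 µm

W = 10 Wi (P80^-0.5 − F80^-0.5)
W_Bond = W / EF = 16.889 / 1.08 = 15.6380 kWh/t
⇒ 1/√P80 = W_Bond/(10·Wi) + 1/√F80
  = 15.6380/(10·16.3) + 1/√20162 = 0.095938 + 0.007043 = 0.102981
P80 = (1/0.102981)² = 9.7105² = 94.29 µm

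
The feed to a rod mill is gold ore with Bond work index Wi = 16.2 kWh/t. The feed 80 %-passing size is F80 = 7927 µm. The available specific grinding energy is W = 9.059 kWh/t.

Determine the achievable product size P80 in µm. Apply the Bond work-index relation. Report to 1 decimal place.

P80 = 221.8 µm

Bond: W = 10·Wi·(1/√P80 − 1/√F80)
P80^(−½) = W/(10 Wi) + F80^(−½)
  = 9.0590/(10·16.2) + 1/√7927 = 0.055920 + 0.011232 = 0.067151
P80 = (1/0.067151)² = 14.8917² = 221.76 µm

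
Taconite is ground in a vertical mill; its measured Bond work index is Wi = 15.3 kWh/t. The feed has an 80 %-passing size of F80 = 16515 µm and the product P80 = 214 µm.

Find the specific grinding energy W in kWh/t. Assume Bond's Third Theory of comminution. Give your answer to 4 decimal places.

W = 9.2683 kWh/t

Bond:  W = 10 Wi (1/√P − 1/√F)
1/√214 = 0.068359;  1/√16515 = 0.007781
W = 10·15.3·(0.068359 − 0.007781) = 9.2683 kWh/t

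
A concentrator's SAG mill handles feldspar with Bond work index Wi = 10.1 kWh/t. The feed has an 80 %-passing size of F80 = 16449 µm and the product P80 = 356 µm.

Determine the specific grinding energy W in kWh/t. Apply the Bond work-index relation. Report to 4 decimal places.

W = 4.5655 kWh/t

W = 10·Wi·[P80^(−½) − F80^(−½)]
1/√356 = 0.053000;  1/√16449 = 0.007797
W = 10·10.1·(0.053000 − 0.007797) = 4.5655 kWh/t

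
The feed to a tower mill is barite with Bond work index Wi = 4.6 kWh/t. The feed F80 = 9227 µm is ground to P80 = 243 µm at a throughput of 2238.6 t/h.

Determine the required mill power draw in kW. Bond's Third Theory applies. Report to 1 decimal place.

P = 5533.9 kW

W = 10 Wi / √P80 − 10 Wi / √F80
W = 10·4.6·(1/√243 − 1/√9227) = 10·4.6·(0.053740) = 2.4720 kWh/t
Power = W × throughput = 2.4720 kWh/t × 2238.6 t/h = 5533.9 kW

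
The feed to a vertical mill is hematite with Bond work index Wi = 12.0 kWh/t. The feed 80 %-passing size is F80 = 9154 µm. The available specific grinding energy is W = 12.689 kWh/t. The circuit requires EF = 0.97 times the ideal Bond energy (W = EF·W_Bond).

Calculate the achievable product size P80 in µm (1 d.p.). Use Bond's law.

W = 10 Wi (1/√P80 − 1/√F80)  [Bond]
W_Bond = W / EF = 12.689 / 0.97 = 13.0814 kWh/t
1/√P80 = 1/√F80 + W_Bond/(10·Wi)
  = 13.0814/(10·12.0) + 1/√9154 = 0.109012 + 0.010452 = 0.119464
P80 = (1/0.119464)² = 8.3707² = 70.07 µm

P80 = 70.1 µm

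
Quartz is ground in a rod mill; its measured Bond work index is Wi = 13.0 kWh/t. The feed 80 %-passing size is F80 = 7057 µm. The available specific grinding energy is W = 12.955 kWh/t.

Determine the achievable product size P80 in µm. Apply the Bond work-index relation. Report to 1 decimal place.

W = 10 Wi (P80^-0.5 − F80^-0.5)
1/√P80 = 1/√F80 + W/(10·Wi)
  = 12.9550/(10·13.0) + 1/√7057 = 0.099654 + 0.011904 = 0.111558
P80 = (1/0.111558)² = 8.9640² = 80.35 µm

P80 = 80.4 µm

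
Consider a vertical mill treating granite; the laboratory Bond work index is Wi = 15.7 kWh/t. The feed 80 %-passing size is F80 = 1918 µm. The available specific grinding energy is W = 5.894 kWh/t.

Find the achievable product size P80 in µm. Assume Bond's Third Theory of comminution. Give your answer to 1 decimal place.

W = 10 Wi (1/√P80 − 1/√F80)  [Bond]
P80^(−½) = W/(10 Wi) + F80^(−½)
  = 5.8940/(10·15.7) + 1/√1918 = 0.037541 + 0.022834 = 0.060375
P80 = (1/0.060375)² = 16.5631² = 274.34 µm

P80 = 274.3 µm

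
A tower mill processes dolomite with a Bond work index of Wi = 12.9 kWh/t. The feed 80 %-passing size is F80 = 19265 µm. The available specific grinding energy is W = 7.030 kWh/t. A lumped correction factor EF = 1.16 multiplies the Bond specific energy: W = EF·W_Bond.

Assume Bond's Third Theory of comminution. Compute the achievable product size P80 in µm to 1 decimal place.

W_Bond = 10·Wi·(1/√P₈₀ − 1/√F₈₀)
W_Bond = W / EF = 7.030 / 1.16 = 6.0603 kWh/t
1/√P80 = 1/√F80 + W_Bond/(10·Wi)
  = 6.0603/(10·12.9) + 1/√19265 = 0.046979 + 0.007205 = 0.054184
P80 = (1/0.054184)² = 18.4556² = 340.61 µm

P80 = 340.6 µm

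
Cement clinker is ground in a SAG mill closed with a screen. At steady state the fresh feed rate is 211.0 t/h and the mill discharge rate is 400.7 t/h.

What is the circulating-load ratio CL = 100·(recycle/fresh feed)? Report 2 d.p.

CL = 89.91 %

Steady state: M = F + R.
R = M − F = 400.7 − 211.0 = 189.7 t/h
CL = 100·R/F = 100·189.7/211.0 = 89.91 %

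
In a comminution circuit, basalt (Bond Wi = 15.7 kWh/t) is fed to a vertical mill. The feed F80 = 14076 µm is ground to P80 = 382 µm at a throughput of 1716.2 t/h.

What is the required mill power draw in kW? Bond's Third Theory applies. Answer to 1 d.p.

P = 11514.9 kW

W = 10·Wi·[P80^(−½) − F80^(−½)]
W = 10·15.7·(1/√382 − 1/√14076) = 10·15.7·(0.042736) = 6.7095 kWh/t
Power = W × throughput = 6.7095 kWh/t × 1716.2 t/h = 11514.9 kW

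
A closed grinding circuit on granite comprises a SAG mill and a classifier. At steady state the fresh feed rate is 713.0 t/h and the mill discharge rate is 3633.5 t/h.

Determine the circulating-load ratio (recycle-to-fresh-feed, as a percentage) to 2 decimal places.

CL = 409.61 %

Steady state: M = F + R.
R = M − F = 3633.5 − 713.0 = 2920.5 t/h
CL = 100·R/F = 100·2920.5/713.0 = 409.61 %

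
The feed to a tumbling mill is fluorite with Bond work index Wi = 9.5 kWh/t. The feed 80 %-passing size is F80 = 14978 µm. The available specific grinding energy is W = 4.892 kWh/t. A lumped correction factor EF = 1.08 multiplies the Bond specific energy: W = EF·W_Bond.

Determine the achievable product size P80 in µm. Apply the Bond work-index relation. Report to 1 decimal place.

W = 10·Wi·(P80^(-½) − F80^(-½))
W_Bond = W / EF = 4.892 / 1.08 = 4.5296 kWh/t
⇒ 1/√P80 = W_Bond/(10·Wi) + 1/√F80
  = 4.5296/(10·9.5) + 1/√14978 = 0.047680 + 0.008171 = 0.055851
P80 = (1/0.055851)² = 17.9047² = 320.58 µm

P80 = 320.6 µm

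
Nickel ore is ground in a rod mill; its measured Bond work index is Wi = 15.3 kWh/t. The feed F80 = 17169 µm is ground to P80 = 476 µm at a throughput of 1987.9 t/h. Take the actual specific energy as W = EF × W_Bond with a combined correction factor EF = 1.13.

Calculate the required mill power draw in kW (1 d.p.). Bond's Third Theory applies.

P = 13130.0 kW

Bond: W = 10·Wi·(1/√P80 − 1/√F80)
W = 10·15.3·(1/√476 − 1/√17169) = 10·15.3·(0.038203) = 5.8451 kWh/t
W_actual = 1.13 × 5.8451 = 6.6049 kWh/t
P = W·T = 6.6049·1987.9 = 13130.0 kW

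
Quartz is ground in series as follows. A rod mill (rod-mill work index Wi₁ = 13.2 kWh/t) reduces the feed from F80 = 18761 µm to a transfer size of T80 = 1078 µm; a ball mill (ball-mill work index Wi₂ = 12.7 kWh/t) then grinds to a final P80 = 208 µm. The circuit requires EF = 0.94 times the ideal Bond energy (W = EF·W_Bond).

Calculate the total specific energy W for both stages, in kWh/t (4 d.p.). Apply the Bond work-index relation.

W = 7.5148 kWh/t

W_Bond = 10·Wi·(1/√P₈₀ − 1/√F₈₀)
Stage 1 (18761→1078 µm, Wi₁=13.2): W₁ = 10·13.2·(0.030457 − 0.007301) = 3.0566 kWh/t
Stage 2 (1078→208 µm, Wi₂=12.7): W₂ = 10·12.7·(0.069338 − 0.030457) = 4.9378 kWh/t
W = W₁ + W₂ = 3.0566 + 4.9378 = 7.9944 kWh/t
With EF = 0.94: W = 7.9944·0.94 = 7.5148 kWh/t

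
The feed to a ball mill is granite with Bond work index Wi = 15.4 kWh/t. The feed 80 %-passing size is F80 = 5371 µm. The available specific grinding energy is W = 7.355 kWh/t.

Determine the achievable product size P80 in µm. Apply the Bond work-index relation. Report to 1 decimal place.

P80 = 265.2 µm

W = 10 Wi (1/√P80 − 1/√F80)  [Bond]
⇒ 1/√P80 = W/(10·Wi) + 1/√F80
  = 7.3550/(10·15.4) + 1/√5371 = 0.047760 + 0.013645 = 0.061405
P80 = (1/0.061405)² = 16.2854² = 265.21 µm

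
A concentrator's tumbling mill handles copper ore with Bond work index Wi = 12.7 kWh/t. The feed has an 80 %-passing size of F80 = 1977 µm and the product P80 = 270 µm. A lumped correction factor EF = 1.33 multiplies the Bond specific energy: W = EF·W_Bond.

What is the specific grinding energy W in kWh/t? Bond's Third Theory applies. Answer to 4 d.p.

W = 10·Wi·(P80^(-½) − F80^(-½))
1/√270 = 0.060858;  1/√1977 = 0.022490
W = 10·12.7·(0.060858 − 0.022490) = 4.8727 kWh/t
W_actual = 1.33 × 4.8727 = 6.4807 kWh/t

W = 6.4807 kWh/t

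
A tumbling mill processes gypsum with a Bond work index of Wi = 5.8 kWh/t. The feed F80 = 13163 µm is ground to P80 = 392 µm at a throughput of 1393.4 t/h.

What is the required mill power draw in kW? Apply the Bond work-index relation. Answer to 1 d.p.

W = 10 Wi (1/√P80 − 1/√F80)  [Bond]
W = 10·5.8·(1/√392 − 1/√13163) = 10·5.8·(0.041792) = 2.4239 kWh/t
P = W·T = 2.4239·1393.4 = 3377.5 kW

P = 3377.5 kW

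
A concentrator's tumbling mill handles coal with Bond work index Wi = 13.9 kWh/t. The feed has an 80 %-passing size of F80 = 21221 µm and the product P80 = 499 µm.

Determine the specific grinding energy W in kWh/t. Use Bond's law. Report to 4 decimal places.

W = 5.2683 kWh/t

W = 10·Wi·[P80^(−½) − F80^(−½)]
1/√499 = 0.044766;  1/√21221 = 0.006865
W = 10·13.9·(0.044766 − 0.006865) = 5.2683 kWh/t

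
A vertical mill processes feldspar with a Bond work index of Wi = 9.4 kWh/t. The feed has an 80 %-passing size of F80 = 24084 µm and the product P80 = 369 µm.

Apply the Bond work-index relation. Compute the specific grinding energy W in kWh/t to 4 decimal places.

W_Bond = 10·Wi·(1/√P₈₀ − 1/√F₈₀)
1/√369 = 0.052058;  1/√24084 = 0.006444
W = 10·9.4·(0.052058 − 0.006444) = 4.2877 kWh/t

W = 4.2877 kWh/t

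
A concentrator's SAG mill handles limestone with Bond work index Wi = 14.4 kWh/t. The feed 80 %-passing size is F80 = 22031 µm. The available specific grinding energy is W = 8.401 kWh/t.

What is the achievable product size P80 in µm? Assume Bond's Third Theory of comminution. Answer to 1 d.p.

P80 = 236.1 µm

W = 10 Wi / √P80 − 10 Wi / √F80
P80^(−½) = W/(10 Wi) + F80^(−½)
  = 8.4010/(10·14.4) + 1/√22031 = 0.058340 + 0.006737 = 0.065078
P80 = (1/0.065078)² = 15.3663² = 236.12 µm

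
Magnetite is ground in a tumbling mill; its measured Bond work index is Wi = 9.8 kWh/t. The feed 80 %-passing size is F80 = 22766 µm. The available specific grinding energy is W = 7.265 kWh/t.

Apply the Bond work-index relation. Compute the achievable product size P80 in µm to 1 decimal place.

P80 = 153.3 µm

W_Bond = 10·Wi·(1/√P₈₀ − 1/√F₈₀)
P80^(−½) = W/(10 Wi) + F80^(−½)
  = 7.2650/(10·9.8) + 1/√22766 = 0.074133 + 0.006628 = 0.080760
P80 = (1/0.080760)² = 12.3823² = 153.32 µm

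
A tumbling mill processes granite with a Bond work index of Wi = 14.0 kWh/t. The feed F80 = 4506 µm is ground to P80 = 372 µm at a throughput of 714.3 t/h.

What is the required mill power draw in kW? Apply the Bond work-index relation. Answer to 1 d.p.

W = 10·Wi·[P80^(−½) − F80^(−½)]
W = 10·14.0·(1/√372 − 1/√4506) = 10·14.0·(0.036950) = 5.1731 kWh/t
Mill draw = 5.1731 × 714.3 = 3695.1 kW

P = 3695.1 kW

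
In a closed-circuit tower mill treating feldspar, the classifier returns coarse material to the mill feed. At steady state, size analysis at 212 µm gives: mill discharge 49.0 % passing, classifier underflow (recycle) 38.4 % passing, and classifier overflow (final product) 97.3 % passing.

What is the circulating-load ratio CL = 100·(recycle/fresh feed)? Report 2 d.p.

CL = 455.66 %

Two-product formula at 212 µm:
(1+r)·d = r·u + o ⇒ r = (o−d)/(d−u)
r = (97.3 − 49.0)/(49.0 − 38.4) = 48.3/10.6 = 4.5566
CL = 100·r = 455.66 %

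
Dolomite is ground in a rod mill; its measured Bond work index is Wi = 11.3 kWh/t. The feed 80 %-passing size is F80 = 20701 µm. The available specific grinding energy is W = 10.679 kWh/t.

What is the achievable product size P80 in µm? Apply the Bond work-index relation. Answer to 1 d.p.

P80 = 97.2 µm

W_Bond = 10·Wi·(1/√P₈₀ − 1/√F₈₀)
1/√P80 = 1/√F80 + W/(10·Wi)
  = 10.6790/(10·11.3) + 1/√20701 = 0.094504 + 0.006950 = 0.101455
P80 = (1/0.101455)² = 9.8566² = 97.15 µm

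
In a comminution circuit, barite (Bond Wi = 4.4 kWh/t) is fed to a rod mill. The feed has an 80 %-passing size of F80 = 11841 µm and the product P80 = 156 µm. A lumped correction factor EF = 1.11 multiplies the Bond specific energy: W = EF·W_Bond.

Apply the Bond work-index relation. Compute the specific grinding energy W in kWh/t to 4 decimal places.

W = 3.4615 kWh/t

Bond:  W = 10 Wi (1/√P − 1/√F)
1/√156 = 0.080064;  1/√11841 = 0.009190
W = 10·4.4·(0.080064 − 0.009190) = 3.1185 kWh/t
Corrected W = EF·W_Bond = 1.11·3.1185 = 3.4615 kWh/t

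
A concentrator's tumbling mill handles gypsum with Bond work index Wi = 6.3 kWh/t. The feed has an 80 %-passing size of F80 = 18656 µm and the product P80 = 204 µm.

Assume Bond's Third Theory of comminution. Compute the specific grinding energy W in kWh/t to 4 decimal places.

W = 10·Wi·[P80^(−½) − F80^(−½)]
1/√204 = 0.070014;  1/√18656 = 0.007321
W = 10·6.3·(0.070014 − 0.007321) = 3.9496 kWh/t

W = 3.9496 kWh/t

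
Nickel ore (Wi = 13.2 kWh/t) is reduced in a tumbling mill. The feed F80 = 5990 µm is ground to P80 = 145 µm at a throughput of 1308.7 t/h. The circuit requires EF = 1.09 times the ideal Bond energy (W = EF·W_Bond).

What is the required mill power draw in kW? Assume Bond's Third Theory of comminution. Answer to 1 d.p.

P = 13204.2 kW

W_Bond = 10·Wi·(1/√P₈₀ − 1/√F₈₀)
W = 10·13.2·(1/√145 − 1/√5990) = 10·13.2·(0.070125) = 9.2565 kWh/t
W_actual = 1.09 × 9.2565 = 10.0896 kWh/t
P = W·T = 10.0896·1308.7 = 13204.2 kW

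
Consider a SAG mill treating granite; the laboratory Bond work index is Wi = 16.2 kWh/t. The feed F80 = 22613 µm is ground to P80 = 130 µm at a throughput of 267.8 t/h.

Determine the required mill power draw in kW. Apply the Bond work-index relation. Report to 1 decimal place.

P = 3516.5 kW

W = 10·Wi·[P80^(−½) − F80^(−½)]
W = 10·16.2·(1/√130 − 1/√22613) = 10·16.2·(0.081056) = 13.1310 kWh/t
P_mill = W·ṁ = 13.1310·267.8 = 3516.5 kW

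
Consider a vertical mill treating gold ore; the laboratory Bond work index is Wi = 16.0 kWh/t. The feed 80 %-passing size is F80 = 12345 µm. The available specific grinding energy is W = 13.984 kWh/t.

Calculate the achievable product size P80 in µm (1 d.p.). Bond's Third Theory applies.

W = 10 Wi (P80^-0.5 − F80^-0.5)
P80^-0.5 = F80^-0.5 + W/(10 Wi)
  = 13.9840/(10·16.0) + 1/√12345 = 0.087400 + 0.009000 = 0.096400
P80 = (1/0.096400)² = 10.3734² = 107.61 µm

P80 = 107.6 µm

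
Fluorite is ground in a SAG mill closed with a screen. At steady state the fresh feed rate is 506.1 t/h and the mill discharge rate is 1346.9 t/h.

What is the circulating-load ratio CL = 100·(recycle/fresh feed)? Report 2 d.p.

CL = 166.13 %

Discharge = new feed + return, hence
R = M − F = 1346.9 − 506.1 = 840.8 t/h
CL = 100·R/F = 100·840.8/506.1 = 166.13 %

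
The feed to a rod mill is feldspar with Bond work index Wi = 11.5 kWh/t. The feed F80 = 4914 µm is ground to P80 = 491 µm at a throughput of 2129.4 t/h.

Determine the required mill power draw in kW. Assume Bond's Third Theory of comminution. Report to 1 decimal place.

W = 10 Wi (P80^-0.5 − F80^-0.5)
W = 10·11.5·(1/√491 − 1/√4914) = 10·11.5·(0.030864) = 3.5494 kWh/t
P_mill = W·ṁ = 3.5494·2129.4 = 7558.0 kW

P = 7558.0 kW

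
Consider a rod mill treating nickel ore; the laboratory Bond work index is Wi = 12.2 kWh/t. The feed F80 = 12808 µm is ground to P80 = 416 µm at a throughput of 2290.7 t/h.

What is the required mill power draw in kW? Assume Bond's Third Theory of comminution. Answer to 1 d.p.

P = 11232.5 kW

Bond:  W = 10 Wi (1/√P − 1/√F)
W = 10·12.2·(1/√416 − 1/√12808) = 10·12.2·(0.040193) = 4.9035 kWh/t
Power = W × throughput = 4.9035 kWh/t × 2290.7 t/h = 11232.5 kW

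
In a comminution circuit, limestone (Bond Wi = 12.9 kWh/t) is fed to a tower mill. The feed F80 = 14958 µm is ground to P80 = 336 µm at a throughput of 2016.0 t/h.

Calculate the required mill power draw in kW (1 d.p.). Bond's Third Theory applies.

W = 10·Wi·[P80^(−½) − F80^(−½)]
W = 10·12.9·(1/√336 − 1/√14958) = 10·12.9·(0.046378) = 5.9828 kWh/t
P = W·T = 5.9828·2016.0 = 12061.3 kW

P = 12061.3 kW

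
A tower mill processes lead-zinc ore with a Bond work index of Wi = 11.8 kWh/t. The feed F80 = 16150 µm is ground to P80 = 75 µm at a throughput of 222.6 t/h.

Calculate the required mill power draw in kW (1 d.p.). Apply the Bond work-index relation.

P = 2826.3 kW

Bond: W = 10·Wi·(1/√P80 − 1/√F80)
W = 10·11.8·(1/√75 − 1/√16150) = 10·11.8·(0.107601) = 12.6969 kWh/t
P_mill = W·ṁ = 12.6969·222.6 = 2826.3 kW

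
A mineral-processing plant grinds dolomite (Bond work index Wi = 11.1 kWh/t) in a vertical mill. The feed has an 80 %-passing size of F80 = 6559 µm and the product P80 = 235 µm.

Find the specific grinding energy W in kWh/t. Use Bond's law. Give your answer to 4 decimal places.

Bond: W = 10·Wi·(1/√P80 − 1/√F80)
1/√235 = 0.065233;  1/√6559 = 0.012348
W = 10·11.1·(0.065233 − 0.012348) = 5.8703 kWh/t

W = 5.8703 kWh/t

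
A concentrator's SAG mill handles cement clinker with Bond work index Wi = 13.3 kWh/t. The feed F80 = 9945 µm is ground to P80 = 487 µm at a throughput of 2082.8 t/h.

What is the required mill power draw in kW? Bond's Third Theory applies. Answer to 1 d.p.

P = 9774.9 kW

W_Bond = 10·Wi·(1/√P₈₀ − 1/√F₈₀)
W = 10·13.3·(1/√487 − 1/√9945) = 10·13.3·(0.035287) = 4.6931 kWh/t
P_mill = W·ṁ = 4.6931·2082.8 = 9774.9 kW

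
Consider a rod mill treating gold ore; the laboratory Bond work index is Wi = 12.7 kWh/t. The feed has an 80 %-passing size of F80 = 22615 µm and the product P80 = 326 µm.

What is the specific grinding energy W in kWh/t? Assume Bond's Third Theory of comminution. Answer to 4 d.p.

W = 10·Wi·(P80^(-½) − F80^(-½))
1/√326 = 0.055385;  1/√22615 = 0.006650
W = 10·12.7·(0.055385 − 0.006650) = 6.1894 kWh/t

W = 6.1894 kWh/t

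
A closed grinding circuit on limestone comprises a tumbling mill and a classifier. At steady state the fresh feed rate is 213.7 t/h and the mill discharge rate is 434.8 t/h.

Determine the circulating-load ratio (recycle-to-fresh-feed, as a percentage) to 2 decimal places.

CL = 103.46 %

Steady state: M = F + R.
R = M − F = 434.8 − 213.7 = 221.1 t/h
CL = 100·R/F = 100·221.1/213.7 = 103.46 %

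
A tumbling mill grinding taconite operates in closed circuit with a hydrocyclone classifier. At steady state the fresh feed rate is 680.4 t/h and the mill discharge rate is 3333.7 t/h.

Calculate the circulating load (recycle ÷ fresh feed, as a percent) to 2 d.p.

Steady state: M = F + R.
R = M − F = 3333.7 − 680.4 = 2653.3 t/h
CL = 100·R/F = 100·2653.3/680.4 = 389.96 %

CL = 389.96 %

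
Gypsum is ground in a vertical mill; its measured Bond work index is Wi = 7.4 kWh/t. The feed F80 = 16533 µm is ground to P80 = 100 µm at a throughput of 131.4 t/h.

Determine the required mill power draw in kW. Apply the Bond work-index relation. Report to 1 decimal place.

P = 896.7 kW

W = 10 Wi (P80^-0.5 − F80^-0.5)
W = 10·7.4·(1/√100 − 1/√16533) = 10·7.4·(0.092223) = 6.8245 kWh/t
Power = W × throughput = 6.8245 kWh/t × 131.4 t/h = 896.7 kW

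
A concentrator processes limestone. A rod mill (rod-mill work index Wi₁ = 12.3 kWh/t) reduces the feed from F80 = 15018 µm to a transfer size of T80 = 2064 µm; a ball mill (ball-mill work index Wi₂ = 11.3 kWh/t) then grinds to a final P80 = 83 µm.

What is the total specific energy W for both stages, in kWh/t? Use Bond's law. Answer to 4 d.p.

W = 10 Wi (1/√P80 − 1/√F80)  [Bond]
Stage 1 (15018→2064 µm, Wi₁=12.3): W₁ = 10·12.3·(0.022011 − 0.008160) = 1.7037 kWh/t
Stage 2 (2064→83 µm, Wi₂=11.3): W₂ = 10·11.3·(0.109764 − 0.022011) = 9.9161 kWh/t
W = W₁ + W₂ = 1.7037 + 9.9161 = 11.6198 kWh/t

W = 11.6198 kWh/t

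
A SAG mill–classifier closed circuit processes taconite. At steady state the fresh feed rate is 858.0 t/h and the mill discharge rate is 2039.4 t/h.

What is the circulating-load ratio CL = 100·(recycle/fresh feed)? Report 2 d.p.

Discharge = new feed + return, hence
R = M − F = 2039.4 − 858.0 = 1181.4 t/h
CL = 100·R/F = 100·1181.4/858.0 = 137.69 %

CL = 137.69 %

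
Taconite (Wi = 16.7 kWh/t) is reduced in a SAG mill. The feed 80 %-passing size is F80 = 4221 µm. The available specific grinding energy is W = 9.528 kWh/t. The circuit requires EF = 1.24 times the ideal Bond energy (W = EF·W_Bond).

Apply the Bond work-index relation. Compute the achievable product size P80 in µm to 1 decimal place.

W = 10·Wi·[P80^(−½) − F80^(−½)]
W_Bond = W / EF = 9.528 / 1.24 = 7.6839 kWh/t
⇒ 1/√P80 = W_Bond/(10 Wi) + 1/√F80
  = 7.6839/(10·16.7) + 1/√4221 = 0.046011 + 0.015392 = 0.061403
P80 = (1/0.061403)² = 16.2858² = 265.23 µm

P80 = 265.2 µm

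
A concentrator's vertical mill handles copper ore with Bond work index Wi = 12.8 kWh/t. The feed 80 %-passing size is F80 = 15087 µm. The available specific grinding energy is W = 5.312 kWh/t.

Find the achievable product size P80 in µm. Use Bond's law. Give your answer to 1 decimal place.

W = 10 Wi (1/√P80 − 1/√F80)  [Bond]
⇒ 1/√P80 = W/(10 Wi) + 1/√F80
  = 5.3120/(10·12.8) + 1/√15087 = 0.041500 + 0.008141 = 0.049641
P80 = (1/0.049641)² = 20.1445² = 405.80 µm

P80 = 405.8 µm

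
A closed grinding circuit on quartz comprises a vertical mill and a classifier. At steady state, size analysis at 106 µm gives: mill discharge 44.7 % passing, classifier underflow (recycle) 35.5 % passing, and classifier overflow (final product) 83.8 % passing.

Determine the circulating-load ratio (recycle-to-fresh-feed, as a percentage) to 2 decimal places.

Two-product formula at 106 µm:
r = (o − d)/(d − u)
r = (83.8 − 44.7)/(44.7 − 35.5) = 39.1/9.2 = 4.2500
CL = 100·r = 425.00 %

CL = 425.00 %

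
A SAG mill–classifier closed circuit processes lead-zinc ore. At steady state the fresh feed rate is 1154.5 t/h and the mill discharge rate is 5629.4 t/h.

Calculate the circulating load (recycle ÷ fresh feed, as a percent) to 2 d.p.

M = F + R at steady state, so:
R = M − F = 5629.4 − 1154.5 = 4474.9 t/h
CL = 100·R/F = 100·4474.9/1154.5 = 387.61 %

CL = 387.61 %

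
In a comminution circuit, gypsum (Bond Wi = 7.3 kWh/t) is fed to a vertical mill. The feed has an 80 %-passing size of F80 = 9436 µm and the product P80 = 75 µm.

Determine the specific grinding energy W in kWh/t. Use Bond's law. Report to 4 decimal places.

W = 7.6778 kWh/t

Bond:  W = 10 Wi (1/√P − 1/√F)
1/√75 = 0.115470;  1/√9436 = 0.010295
W = 10·7.3·(0.115470 − 0.010295) = 7.6778 kWh/t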